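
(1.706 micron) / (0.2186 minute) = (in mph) 2.91e-07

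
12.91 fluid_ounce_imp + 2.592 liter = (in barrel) 0.01861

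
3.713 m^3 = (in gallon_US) 980.9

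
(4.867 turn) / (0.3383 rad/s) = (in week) 0.0001495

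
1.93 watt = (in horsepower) 0.002588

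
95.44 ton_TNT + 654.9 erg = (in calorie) 9.544e+10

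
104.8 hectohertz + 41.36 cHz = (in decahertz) 1048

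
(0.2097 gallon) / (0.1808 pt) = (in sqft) 134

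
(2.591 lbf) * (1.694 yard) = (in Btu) 0.01692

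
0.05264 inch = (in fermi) 1.337e+12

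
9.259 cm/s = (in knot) 0.18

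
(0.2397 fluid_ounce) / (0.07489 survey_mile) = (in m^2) 5.882e-08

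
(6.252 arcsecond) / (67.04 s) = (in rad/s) 4.521e-07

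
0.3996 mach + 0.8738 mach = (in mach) 1.273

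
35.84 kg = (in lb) 79.01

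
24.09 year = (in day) 8793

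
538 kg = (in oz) 1.898e+04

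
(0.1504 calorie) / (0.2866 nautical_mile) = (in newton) 0.001186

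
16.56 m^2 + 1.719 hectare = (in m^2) 1.721e+04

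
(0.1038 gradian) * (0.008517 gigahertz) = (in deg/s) 7.957e+05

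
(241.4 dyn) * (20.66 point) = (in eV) 1.098e+14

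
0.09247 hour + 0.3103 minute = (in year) 1.115e-05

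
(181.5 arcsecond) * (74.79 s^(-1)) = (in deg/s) 3.771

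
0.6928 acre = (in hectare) 0.2804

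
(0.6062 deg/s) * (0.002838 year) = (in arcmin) 3.255e+06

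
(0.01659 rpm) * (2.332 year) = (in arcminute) 4.392e+08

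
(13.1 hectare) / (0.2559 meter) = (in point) 1.451e+09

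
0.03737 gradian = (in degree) 0.03363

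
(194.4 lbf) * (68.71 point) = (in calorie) 5.01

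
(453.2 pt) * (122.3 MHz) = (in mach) 5.742e+04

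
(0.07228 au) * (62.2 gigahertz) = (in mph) 1.504e+21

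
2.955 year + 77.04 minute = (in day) 1079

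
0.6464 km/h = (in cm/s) 17.96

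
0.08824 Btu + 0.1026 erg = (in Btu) 0.08824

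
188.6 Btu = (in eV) 1.242e+24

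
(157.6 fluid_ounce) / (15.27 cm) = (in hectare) 3.052e-06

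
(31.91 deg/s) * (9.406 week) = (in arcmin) 1.089e+10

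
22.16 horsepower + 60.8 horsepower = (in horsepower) 82.96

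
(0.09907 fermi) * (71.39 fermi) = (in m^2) 7.073e-30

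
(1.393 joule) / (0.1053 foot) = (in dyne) 4.34e+06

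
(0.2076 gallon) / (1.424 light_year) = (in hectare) 5.833e-24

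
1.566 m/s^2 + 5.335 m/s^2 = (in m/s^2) 6.901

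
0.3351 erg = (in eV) 2.092e+11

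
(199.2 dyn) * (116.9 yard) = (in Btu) 0.0002018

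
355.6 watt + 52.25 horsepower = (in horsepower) 52.73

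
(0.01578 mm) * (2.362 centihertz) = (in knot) 7.245e-07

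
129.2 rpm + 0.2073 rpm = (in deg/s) 776.4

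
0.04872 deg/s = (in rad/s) 0.0008503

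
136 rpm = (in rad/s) 14.24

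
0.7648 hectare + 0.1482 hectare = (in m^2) 9130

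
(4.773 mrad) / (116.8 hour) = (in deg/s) 6.504e-07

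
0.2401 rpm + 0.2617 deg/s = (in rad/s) 0.02971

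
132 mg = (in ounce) 0.004656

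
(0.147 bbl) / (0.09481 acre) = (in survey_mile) 3.785e-08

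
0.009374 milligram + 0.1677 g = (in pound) 0.0003697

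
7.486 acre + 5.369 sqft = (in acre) 7.486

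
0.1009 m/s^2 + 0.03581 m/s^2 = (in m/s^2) 0.1367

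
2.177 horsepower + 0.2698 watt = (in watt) 1624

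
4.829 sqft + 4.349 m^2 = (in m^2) 4.798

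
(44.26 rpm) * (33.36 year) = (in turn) 7.761e+08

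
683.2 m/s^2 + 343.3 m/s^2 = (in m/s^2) 1026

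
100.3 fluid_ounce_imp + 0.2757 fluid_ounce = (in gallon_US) 0.755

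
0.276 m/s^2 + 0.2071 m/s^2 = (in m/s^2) 0.4831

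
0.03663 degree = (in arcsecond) 131.9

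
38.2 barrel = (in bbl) 38.2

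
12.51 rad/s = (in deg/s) 716.8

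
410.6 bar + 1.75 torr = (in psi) 5955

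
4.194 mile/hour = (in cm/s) 187.5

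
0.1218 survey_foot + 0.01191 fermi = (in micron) 3.712e+04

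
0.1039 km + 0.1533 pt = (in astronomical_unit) 6.945e-10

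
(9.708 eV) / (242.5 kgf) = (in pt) 1.854e-18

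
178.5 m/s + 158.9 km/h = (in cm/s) 2.226e+04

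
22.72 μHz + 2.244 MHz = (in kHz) 2244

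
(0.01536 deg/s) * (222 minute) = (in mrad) 3571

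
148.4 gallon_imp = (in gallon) 178.2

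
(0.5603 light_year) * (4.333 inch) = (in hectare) 5.834e+10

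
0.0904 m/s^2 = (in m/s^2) 0.0904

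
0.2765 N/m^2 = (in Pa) 0.2765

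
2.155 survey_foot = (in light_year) 6.943e-17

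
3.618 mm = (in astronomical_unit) 2.418e-14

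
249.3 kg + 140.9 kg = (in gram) 3.902e+05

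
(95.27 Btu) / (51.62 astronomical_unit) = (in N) 1.302e-08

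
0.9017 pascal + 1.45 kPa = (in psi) 0.2104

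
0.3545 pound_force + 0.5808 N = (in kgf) 0.22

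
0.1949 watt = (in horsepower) 0.0002614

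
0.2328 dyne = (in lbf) 5.234e-07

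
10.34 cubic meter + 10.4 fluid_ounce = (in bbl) 65.04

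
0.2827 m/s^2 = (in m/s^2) 0.2827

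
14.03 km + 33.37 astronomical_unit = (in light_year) 0.0005277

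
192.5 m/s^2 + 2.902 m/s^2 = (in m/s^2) 195.4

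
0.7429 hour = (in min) 44.57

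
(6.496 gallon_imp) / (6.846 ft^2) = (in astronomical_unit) 3.104e-13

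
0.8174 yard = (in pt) 2119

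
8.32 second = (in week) 1.376e-05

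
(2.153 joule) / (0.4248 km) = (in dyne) 506.8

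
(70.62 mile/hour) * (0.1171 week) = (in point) 6.338e+09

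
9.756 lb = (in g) 4425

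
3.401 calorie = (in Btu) 0.01349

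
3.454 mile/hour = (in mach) 0.004535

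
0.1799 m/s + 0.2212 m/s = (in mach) 0.001178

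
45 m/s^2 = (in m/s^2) 45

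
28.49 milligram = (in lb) 6.281e-05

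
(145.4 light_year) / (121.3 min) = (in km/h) 6.804e+14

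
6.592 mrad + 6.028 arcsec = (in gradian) 0.4215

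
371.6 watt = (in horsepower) 0.4983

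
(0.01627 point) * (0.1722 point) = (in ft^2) 3.753e-09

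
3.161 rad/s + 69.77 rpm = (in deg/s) 599.7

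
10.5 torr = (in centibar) 1.4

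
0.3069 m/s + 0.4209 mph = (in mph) 1.107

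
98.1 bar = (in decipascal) 9.81e+07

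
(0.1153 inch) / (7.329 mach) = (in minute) 1.956e-08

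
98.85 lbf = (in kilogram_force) 44.84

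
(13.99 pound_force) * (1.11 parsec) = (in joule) 2.131e+18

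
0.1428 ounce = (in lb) 0.008925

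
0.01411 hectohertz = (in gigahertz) 1.411e-09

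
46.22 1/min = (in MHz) 7.703e-07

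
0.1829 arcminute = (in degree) 0.003048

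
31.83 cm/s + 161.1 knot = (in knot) 161.7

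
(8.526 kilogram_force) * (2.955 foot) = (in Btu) 0.07138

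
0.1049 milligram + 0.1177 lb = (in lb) 0.1177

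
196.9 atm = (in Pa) 1.995e+07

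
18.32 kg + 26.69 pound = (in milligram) 3.043e+07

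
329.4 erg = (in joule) 3.294e-05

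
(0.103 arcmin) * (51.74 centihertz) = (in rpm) 0.000148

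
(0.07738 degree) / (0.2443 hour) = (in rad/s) 1.536e-06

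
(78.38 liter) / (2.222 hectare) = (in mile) 2.192e-09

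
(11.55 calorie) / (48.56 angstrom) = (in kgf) 1.015e+09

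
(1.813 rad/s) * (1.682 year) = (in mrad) 9.617e+10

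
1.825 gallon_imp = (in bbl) 0.05218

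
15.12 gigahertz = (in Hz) 1.512e+10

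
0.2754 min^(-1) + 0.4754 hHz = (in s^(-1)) 47.54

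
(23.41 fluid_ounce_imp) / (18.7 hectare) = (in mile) 2.21e-12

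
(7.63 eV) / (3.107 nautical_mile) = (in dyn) 2.124e-17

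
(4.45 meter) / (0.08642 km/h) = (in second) 185.4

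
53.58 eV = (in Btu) 8.137e-21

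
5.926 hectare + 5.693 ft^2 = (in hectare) 5.926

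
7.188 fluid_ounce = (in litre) 0.2126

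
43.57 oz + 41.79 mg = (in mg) 1.235e+06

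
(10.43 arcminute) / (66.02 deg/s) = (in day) 3.048e-08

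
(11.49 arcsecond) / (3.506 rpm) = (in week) 2.509e-10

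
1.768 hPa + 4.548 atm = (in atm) 4.55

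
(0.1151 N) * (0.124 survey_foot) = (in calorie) 0.00104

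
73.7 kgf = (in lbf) 162.5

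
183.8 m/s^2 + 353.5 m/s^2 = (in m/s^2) 537.3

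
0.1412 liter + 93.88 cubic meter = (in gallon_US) 2.48e+04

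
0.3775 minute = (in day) 0.0002622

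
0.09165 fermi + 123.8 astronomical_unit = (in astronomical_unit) 123.8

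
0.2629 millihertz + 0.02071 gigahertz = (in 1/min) 1.243e+09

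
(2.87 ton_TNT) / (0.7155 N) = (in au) 0.1122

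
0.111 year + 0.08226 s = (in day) 40.52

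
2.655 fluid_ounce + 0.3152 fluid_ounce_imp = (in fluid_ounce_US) 2.958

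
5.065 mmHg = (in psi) 0.09794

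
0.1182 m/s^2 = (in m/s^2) 0.1182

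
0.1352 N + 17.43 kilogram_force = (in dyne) 1.711e+07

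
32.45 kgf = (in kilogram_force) 32.45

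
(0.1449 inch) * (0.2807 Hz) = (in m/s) 0.001033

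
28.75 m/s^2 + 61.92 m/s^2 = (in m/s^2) 90.67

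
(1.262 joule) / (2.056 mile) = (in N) 0.0003814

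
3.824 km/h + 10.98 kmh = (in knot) 7.994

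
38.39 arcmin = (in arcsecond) 2303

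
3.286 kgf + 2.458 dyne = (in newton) 32.22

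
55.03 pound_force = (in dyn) 2.448e+07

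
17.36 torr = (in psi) 0.3357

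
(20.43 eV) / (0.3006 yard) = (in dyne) 1.191e-12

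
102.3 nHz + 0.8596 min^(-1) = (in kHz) 1.433e-05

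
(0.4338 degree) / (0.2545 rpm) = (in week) 4.697e-07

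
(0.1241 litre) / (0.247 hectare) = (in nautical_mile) 2.713e-11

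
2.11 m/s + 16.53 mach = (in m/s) 5631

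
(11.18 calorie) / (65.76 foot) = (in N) 2.334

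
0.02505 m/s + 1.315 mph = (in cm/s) 61.29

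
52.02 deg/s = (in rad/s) 0.9079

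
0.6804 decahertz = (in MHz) 6.804e-06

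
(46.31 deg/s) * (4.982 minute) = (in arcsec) 4.983e+07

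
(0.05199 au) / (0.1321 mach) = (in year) 5.483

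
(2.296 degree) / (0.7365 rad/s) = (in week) 8.996e-08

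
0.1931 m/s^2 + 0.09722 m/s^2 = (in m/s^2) 0.2903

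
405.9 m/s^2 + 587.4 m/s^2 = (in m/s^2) 993.3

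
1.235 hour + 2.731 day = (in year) 0.007623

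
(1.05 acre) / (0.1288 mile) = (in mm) 2.05e+04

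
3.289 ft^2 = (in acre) 7.551e-05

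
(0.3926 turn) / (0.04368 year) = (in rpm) 1.71e-05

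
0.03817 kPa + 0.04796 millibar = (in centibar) 0.04297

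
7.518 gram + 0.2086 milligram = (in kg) 0.007518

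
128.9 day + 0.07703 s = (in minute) 1.856e+05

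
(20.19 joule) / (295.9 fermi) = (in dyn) 6.823e+18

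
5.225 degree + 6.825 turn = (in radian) 42.97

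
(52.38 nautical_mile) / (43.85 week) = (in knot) 0.00711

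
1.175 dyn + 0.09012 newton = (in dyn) 9013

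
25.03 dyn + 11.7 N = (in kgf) 1.193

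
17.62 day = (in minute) 2.537e+04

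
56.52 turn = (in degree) 2.035e+04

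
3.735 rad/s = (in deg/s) 214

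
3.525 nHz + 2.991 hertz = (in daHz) 0.2991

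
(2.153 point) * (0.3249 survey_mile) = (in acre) 9.814e-05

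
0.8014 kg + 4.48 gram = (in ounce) 28.43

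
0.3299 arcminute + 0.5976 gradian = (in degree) 0.5433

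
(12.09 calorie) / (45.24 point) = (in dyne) 3.17e+08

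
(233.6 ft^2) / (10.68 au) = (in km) 1.358e-14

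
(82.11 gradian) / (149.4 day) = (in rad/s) 9.992e-08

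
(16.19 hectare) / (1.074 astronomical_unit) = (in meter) 1.008e-06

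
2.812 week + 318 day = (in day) 337.7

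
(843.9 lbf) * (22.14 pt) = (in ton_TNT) 7.008e-09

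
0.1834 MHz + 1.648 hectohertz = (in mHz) 1.836e+08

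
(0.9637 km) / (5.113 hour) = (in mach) 0.0001538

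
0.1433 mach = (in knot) 94.85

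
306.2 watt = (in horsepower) 0.4106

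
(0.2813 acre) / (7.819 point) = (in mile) 256.4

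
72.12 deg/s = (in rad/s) 1.259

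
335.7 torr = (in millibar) 447.6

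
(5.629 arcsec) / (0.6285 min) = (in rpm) 6.911e-06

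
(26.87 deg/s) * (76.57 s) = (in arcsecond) 7.407e+06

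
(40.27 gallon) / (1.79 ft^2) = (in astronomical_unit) 6.128e-12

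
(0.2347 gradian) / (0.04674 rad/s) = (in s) 0.07888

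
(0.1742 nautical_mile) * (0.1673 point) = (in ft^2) 0.205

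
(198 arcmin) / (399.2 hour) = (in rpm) 3.827e-07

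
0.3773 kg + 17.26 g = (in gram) 394.6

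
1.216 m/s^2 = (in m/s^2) 1.216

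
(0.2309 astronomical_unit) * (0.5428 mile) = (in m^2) 3.017e+13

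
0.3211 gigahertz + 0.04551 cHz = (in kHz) 3.211e+05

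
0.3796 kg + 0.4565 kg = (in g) 836.1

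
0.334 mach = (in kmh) 409.4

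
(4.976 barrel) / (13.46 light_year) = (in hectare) 6.213e-22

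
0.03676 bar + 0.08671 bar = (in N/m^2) 1.235e+04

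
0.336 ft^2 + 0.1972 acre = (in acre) 0.1972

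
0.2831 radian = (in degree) 16.22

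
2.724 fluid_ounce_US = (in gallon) 0.02128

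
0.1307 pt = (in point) 0.1307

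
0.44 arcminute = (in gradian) 0.008148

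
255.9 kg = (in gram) 2.559e+05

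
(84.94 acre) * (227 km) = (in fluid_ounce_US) 2.638e+15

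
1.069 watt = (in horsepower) 0.001434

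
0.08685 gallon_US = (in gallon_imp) 0.07232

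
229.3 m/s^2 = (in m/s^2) 229.3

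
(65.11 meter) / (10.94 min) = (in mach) 0.0002913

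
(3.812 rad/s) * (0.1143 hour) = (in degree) 8.987e+04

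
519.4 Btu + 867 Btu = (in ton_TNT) 0.0003496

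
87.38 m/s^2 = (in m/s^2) 87.38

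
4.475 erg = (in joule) 4.475e-07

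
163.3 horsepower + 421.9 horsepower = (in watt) 4.364e+05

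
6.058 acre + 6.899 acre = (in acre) 12.96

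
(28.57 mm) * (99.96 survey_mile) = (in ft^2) 4.947e+04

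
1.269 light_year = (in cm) 1.201e+18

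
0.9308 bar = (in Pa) 9.308e+04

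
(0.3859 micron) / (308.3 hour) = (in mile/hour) 7.778e-13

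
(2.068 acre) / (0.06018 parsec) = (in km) 4.507e-15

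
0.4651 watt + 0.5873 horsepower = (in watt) 438.4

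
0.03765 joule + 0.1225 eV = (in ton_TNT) 8.999e-12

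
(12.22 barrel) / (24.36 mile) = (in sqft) 0.0005334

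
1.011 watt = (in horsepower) 0.001356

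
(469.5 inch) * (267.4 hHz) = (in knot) 6.199e+05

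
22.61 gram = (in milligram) 2.261e+04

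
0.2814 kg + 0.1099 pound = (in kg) 0.3312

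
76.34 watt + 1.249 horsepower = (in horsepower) 1.351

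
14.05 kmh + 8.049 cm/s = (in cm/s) 398.3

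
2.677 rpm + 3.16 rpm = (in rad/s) 0.6112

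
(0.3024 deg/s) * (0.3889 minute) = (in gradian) 7.84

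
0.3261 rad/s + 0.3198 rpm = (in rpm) 3.434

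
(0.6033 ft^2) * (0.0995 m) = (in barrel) 0.03508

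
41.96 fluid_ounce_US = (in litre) 1.241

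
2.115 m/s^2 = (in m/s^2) 2.115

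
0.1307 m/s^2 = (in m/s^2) 0.1307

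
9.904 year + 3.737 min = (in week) 516.4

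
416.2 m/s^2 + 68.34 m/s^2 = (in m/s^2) 484.5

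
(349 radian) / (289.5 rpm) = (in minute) 0.1919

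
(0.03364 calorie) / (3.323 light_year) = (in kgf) 4.565e-19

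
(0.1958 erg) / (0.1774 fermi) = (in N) 1.104e+08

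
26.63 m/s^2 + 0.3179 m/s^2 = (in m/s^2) 26.95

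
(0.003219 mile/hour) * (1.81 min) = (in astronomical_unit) 1.045e-12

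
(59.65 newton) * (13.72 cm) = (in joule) 8.184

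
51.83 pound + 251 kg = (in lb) 605.2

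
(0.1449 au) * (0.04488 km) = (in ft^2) 1.047e+13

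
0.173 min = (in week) 1.716e-05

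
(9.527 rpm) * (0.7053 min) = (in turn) 6.719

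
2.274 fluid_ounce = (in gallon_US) 0.01777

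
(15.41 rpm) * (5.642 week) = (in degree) 3.155e+08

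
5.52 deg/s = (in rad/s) 0.09634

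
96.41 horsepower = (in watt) 7.189e+04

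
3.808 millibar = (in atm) 0.003758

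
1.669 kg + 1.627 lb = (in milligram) 2.407e+06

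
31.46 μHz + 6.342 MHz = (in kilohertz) 6342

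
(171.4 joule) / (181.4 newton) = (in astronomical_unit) 6.316e-12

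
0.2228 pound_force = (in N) 0.9911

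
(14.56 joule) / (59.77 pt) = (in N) 690.5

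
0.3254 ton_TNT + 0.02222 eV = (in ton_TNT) 0.3254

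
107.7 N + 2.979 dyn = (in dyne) 1.077e+07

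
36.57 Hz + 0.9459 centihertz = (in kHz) 0.03658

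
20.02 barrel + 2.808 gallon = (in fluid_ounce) 1.08e+05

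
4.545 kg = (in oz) 160.3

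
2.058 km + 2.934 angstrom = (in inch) 8.102e+04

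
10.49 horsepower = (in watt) 7822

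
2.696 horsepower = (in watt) 2010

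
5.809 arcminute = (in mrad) 1.69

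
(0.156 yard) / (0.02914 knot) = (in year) 3.017e-07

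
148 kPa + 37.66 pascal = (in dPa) 1.48e+06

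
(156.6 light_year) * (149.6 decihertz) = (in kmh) 7.979e+19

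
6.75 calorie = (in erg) 2.824e+08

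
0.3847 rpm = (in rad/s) 0.04029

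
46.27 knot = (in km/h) 85.69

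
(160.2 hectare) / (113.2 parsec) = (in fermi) 458.6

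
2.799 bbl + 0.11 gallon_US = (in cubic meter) 0.4454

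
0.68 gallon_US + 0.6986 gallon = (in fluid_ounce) 176.5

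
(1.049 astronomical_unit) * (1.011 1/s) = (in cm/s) 1.587e+13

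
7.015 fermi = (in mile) 4.359e-18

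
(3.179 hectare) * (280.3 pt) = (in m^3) 3144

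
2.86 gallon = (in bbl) 0.0681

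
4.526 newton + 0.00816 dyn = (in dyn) 4.526e+05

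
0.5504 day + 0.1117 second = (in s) 4.755e+04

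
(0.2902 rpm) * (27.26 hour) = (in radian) 2982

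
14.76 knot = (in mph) 16.99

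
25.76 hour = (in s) 9.274e+04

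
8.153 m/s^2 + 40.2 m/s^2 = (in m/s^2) 48.35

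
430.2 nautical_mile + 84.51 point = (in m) 7.967e+05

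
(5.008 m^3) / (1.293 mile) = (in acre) 5.947e-07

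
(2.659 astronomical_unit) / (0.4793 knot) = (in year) 5.116e+04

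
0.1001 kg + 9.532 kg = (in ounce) 339.8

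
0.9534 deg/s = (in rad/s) 0.01664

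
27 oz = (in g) 765.4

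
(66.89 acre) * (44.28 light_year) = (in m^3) 1.134e+23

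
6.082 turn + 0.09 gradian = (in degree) 2190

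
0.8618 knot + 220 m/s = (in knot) 428.5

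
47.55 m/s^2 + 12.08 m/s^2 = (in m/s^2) 59.63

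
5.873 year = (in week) 306.2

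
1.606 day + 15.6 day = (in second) 1.487e+06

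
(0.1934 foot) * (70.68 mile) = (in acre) 1.657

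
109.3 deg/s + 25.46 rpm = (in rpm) 43.68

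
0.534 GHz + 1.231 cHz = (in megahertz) 534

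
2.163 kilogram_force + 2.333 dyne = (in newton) 21.21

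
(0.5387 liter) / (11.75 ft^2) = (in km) 4.935e-07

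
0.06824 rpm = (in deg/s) 0.4094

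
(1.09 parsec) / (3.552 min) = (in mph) 3.53e+14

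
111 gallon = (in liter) 420.2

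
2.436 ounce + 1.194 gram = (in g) 70.25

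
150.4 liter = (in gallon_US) 39.73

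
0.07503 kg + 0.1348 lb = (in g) 136.2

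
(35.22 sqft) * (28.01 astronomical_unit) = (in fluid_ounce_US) 4.636e+17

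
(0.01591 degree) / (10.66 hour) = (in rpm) 6.91e-08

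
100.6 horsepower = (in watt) 7.502e+04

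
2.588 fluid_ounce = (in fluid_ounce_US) 2.588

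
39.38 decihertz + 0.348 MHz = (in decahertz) 3.48e+04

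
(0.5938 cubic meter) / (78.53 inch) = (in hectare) 2.977e-05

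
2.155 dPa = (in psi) 3.126e-05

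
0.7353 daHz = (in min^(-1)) 441.2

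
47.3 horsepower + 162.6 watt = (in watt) 3.543e+04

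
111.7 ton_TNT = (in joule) 4.674e+11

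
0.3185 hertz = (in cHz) 31.85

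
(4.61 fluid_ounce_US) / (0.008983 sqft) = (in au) 1.092e-12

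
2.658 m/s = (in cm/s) 265.8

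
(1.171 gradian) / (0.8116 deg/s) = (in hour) 0.0003607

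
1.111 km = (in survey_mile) 0.6903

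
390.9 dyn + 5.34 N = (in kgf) 0.5449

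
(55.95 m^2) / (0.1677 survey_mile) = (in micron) 2.073e+05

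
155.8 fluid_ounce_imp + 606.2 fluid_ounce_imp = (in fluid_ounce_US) 732.1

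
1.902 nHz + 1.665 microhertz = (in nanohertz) 1667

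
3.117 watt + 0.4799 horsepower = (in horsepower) 0.4841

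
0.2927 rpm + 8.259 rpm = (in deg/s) 51.31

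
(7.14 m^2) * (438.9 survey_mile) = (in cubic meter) 5.043e+06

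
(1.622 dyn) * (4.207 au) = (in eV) 6.371e+25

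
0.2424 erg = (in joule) 2.424e-08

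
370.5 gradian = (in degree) 333.4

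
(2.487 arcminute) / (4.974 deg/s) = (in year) 2.642e-10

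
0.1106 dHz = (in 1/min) 0.6636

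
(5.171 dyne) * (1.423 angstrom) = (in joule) 7.358e-15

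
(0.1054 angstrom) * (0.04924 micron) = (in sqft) 5.586e-18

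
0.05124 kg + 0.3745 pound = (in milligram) 2.211e+05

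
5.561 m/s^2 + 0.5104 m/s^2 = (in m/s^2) 6.071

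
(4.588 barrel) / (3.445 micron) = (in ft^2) 2.279e+06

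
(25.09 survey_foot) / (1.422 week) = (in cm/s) 0.0008892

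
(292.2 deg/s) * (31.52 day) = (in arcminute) 4.775e+10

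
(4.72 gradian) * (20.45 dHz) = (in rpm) 1.448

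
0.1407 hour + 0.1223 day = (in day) 0.1282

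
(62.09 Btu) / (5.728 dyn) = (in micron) 1.144e+15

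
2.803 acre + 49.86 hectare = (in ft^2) 5.489e+06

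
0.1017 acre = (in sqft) 4430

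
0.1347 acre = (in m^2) 545.1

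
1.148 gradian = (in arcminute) 61.99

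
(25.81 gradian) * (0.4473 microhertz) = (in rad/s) 1.813e-07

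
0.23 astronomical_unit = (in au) 0.23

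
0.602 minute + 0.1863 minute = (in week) 7.82e-05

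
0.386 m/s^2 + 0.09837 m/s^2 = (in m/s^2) 0.4844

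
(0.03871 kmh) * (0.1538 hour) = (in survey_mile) 0.003699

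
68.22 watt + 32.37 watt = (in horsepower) 0.1349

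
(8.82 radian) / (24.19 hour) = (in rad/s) 0.0001013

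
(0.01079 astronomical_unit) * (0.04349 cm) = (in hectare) 70.2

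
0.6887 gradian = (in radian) 0.01082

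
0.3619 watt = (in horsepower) 0.0004853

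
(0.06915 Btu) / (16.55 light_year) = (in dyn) 4.66e-11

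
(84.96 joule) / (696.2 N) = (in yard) 0.1335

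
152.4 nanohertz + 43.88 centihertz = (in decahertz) 0.04388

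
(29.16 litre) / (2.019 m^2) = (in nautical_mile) 7.798e-06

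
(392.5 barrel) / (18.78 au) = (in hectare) 2.221e-15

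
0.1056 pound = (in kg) 0.0479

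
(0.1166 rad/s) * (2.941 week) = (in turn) 3.301e+04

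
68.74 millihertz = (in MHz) 6.874e-08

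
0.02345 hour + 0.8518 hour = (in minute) 52.52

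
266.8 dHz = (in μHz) 2.668e+07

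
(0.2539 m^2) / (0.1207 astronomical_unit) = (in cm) 1.406e-09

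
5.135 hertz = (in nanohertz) 5.135e+09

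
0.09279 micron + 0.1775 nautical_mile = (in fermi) 3.287e+17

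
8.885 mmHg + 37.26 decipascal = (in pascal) 1188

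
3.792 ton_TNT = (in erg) 1.587e+17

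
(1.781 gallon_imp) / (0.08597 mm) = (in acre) 0.02327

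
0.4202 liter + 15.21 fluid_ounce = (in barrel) 0.005472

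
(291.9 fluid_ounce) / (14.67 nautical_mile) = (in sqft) 3.42e-06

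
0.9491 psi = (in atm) 0.06458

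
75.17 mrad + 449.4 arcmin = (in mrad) 205.9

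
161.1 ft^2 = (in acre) 0.003698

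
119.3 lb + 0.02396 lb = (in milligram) 5.412e+07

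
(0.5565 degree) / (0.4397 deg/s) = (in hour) 0.0003516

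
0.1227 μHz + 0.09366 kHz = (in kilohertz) 0.09366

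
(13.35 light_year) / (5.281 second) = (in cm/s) 2.392e+18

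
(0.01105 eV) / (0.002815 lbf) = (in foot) 4.639e-19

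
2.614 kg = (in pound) 5.763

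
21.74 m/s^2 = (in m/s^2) 21.74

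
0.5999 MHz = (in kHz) 599.9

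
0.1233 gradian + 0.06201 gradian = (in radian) 0.002911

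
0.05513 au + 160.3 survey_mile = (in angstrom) 8.248e+19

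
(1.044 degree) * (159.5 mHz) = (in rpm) 0.02775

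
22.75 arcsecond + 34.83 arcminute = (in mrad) 10.24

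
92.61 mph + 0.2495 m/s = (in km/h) 149.9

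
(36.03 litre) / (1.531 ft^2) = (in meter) 0.2533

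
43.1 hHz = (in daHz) 431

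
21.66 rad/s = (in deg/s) 1241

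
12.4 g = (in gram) 12.4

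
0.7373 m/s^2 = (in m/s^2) 0.7373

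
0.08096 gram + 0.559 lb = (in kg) 0.2536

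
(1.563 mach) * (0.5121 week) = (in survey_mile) 1.024e+05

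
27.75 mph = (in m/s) 12.41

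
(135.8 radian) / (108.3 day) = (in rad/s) 1.451e-05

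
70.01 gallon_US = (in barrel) 1.667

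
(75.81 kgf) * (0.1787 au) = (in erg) 1.987e+20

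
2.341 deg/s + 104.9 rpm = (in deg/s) 631.7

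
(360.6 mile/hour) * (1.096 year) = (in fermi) 5.572e+24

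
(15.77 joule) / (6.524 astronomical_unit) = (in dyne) 1.616e-06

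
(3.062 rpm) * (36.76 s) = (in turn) 1.876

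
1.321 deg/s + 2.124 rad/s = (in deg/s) 123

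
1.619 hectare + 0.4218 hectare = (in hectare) 2.041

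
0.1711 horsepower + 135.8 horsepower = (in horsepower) 136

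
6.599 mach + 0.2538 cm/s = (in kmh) 8089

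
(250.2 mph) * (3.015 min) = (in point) 5.735e+07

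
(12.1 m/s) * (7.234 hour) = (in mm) 3.151e+08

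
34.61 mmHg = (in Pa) 4614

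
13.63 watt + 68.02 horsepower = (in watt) 5.074e+04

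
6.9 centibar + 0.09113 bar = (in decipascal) 1.601e+05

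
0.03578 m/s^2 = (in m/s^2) 0.03578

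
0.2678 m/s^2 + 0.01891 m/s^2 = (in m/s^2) 0.2867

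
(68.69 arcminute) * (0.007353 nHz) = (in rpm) 1.403e-12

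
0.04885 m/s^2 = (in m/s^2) 0.04885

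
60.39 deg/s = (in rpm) 10.06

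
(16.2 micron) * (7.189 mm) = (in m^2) 1.165e-07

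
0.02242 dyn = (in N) 2.242e-07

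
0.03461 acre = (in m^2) 140.1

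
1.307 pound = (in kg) 0.5928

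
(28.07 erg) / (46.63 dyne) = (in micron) 6020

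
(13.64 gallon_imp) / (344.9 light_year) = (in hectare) 1.9e-24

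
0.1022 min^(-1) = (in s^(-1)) 0.001703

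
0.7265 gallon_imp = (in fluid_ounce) 111.7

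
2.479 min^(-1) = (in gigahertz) 4.132e-11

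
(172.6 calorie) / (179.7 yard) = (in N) 4.395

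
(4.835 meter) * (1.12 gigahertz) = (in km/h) 1.949e+10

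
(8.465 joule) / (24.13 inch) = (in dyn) 1.381e+06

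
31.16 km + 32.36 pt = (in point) 8.833e+07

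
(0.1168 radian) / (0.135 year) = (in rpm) 2.62e-07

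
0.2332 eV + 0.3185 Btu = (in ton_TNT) 8.031e-08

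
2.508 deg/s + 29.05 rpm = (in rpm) 29.47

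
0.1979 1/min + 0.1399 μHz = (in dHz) 0.03298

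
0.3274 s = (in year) 1.038e-08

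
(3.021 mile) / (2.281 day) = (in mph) 0.05518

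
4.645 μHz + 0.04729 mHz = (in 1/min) 0.003116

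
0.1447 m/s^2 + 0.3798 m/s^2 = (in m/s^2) 0.5245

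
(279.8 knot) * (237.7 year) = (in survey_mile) 6.705e+08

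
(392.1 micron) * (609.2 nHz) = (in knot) 4.643e-10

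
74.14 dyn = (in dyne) 74.14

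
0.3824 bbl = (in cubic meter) 0.0608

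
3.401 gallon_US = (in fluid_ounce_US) 435.3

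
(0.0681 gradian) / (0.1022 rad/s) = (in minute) 0.0001744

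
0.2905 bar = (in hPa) 290.5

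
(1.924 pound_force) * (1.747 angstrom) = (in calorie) 3.573e-10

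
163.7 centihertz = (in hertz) 1.637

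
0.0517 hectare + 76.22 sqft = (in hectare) 0.05241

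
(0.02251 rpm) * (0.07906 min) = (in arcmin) 38.44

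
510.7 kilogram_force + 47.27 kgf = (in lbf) 1230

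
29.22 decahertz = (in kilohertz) 0.2922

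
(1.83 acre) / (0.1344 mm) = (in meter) 5.51e+07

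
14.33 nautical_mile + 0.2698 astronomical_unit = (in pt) 1.144e+14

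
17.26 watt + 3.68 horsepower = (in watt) 2761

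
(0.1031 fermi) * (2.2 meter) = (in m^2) 2.268e-16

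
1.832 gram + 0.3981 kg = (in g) 399.9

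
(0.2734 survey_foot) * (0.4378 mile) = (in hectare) 0.005871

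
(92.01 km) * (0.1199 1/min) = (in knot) 357.4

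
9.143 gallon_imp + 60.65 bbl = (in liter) 9684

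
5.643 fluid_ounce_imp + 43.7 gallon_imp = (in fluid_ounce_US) 6723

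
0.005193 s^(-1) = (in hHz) 5.193e-05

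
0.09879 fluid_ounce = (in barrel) 1.838e-05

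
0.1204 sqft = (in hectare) 1.119e-06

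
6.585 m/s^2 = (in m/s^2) 6.585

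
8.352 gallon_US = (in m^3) 0.03162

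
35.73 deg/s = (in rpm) 5.955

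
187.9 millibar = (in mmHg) 140.9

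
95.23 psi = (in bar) 6.566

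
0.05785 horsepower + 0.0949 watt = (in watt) 43.23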